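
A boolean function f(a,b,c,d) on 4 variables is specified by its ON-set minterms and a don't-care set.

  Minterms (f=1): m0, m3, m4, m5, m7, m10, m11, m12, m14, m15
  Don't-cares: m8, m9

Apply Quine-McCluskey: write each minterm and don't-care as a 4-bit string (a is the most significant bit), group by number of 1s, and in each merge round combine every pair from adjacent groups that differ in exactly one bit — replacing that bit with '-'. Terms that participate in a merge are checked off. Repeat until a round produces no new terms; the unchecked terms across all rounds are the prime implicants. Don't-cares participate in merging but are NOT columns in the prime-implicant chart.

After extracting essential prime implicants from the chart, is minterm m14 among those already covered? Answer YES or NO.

NO

size-2^0 implicants → 0000(✓)  0011(✓)  0100(✓)  0101(✓)  0111(✓)  1000(✓)  1001(✓)  1010(✓)  1011(✓)  1100(✓)  1110(✓)  1111(✓)
size-2^1 implicants → -000(✓)  -011(✓)  -100(✓)  -111(✓)  0-00(✓)  0-11(✓)  01-1  010-  1-00(✓)  1-10(✓)  1-11(✓)  10-0(✓)  10-1(✓)  100-(✓)  101-(✓)  11-0(✓)  111-(✓)
size-2^2 implicants → --00  --11  1--0  1-1-  10--
Unchecked terms (primes): --00, --11, 01-1, 010-, 1--0, 1-1-, 10--
Minterm coverage:
  m0 ⊆ --00 [E]
  m3 ⊆ --11 [E]
  m4 ⊆ --00,010-
  m5 ⊆ 01-1,010-
  m7 ⊆ --11,01-1
  m10 ⊆ 1--0,1-1-,10--
  m11 ⊆ --11,1-1-,10--
  m12 ⊆ --00,1--0
  m14 ⊆ 1--0,1-1-
  m15 ⊆ --11,1-1-
E = {--00, --11}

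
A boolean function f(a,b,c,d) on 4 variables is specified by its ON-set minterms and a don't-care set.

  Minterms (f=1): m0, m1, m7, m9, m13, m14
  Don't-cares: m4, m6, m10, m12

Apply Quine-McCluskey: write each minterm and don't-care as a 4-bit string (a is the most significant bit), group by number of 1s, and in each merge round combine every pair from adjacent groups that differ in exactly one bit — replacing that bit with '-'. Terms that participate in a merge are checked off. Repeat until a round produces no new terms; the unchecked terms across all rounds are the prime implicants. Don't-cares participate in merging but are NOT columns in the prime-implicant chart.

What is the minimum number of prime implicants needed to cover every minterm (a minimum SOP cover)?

Round 0: 0000✓ 0001✓ 0100✓ 0110✓ 0111✓ 1001✓ 1010✓ 1100✓ 1101✓ 1110✓
Round 1: -001 -100✓ -110✓ 0-00 000- 01-0✓ 011- 1-01 1-10 11-0✓ 110-
Round 2: -1-0
PIs = {-001, -1-0, 0-00, 000-, 011-, 1-01, 1-10, 110-}
Coverage chart:
  m0: 0-00,000-
  m1: -001,000-
  m7: 011- ←essential
  m9: -001,1-01
  m13: 1-01,110-
  m14: -1-0,1-10
Essential: 011-
Petrick residual → -1-0, 000-, 1-01
Min cover (4 terms): bd' + a'b'c' + a'bc + ac'd

4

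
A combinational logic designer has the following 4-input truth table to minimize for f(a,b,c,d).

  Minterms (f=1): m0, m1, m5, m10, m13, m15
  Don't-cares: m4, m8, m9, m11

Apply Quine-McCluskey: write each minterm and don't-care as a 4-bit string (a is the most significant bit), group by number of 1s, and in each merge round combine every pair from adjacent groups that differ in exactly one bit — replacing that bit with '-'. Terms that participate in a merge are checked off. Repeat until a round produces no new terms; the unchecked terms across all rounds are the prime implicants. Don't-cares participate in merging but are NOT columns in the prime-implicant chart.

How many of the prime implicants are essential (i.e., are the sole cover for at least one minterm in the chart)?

size-2^0 implicants → 0000(✓)  0001(✓)  0100(✓)  0101(✓)  1000(✓)  1001(✓)  1010(✓)  1011(✓)  1101(✓)  1111(✓)
size-2^1 implicants → -000(✓)  -001(✓)  -101(✓)  0-00(✓)  0-01(✓)  000-(✓)  010-(✓)  1-01(✓)  1-11(✓)  10-0(✓)  10-1(✓)  100-(✓)  101-(✓)  11-1(✓)
size-2^2 implicants → --01  -00-  0-0-  1--1  10--
Unchecked terms (primes): --01, -00-, 0-0-, 1--1, 10--
Minterm coverage:
  m0 ⊆ -00-,0-0-
  m1 ⊆ --01,-00-,0-0-
  m5 ⊆ --01,0-0-
  m10 ⊆ 10-- [E]
  m13 ⊆ --01,1--1
  m15 ⊆ 1--1 [E]
E = {1--1, 10--}

2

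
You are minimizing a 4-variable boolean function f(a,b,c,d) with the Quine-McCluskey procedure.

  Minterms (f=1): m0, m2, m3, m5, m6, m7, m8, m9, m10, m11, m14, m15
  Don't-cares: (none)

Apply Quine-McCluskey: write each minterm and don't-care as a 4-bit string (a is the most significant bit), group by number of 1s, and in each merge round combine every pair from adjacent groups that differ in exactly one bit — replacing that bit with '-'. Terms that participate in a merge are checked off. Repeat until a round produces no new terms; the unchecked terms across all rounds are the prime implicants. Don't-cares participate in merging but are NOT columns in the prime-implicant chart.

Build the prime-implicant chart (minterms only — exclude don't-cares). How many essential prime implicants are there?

4

size-2^0 implicants → 0000(✓)  0010(✓)  0011(✓)  0101(✓)  0110(✓)  0111(✓)  1000(✓)  1001(✓)  1010(✓)  1011(✓)  1110(✓)  1111(✓)
size-2^1 implicants → -000(✓)  -010(✓)  -011(✓)  -110(✓)  -111(✓)  0-10(✓)  0-11(✓)  00-0(✓)  001-(✓)  01-1  011-(✓)  1-10(✓)  1-11(✓)  10-0(✓)  10-1(✓)  100-(✓)  101-(✓)  111-(✓)
size-2^2 implicants → --10(✓)  --11(✓)  -0-0  -01-(✓)  -11-(✓)  0-1-(✓)  1-1-(✓)  10--
size-2^3 implicants → --1-
Unchecked terms (primes): --1-, -0-0, 01-1, 10--
Minterm coverage:
  m0 ⊆ -0-0 [E]
  m2 ⊆ --1-,-0-0
  m3 ⊆ --1- [E]
  m5 ⊆ 01-1 [E]
  m6 ⊆ --1- [E]
  m7 ⊆ --1-,01-1
  m8 ⊆ -0-0,10--
  m9 ⊆ 10-- [E]
  m10 ⊆ --1-,-0-0,10--
  m11 ⊆ --1-,10--
  m14 ⊆ --1- [E]
  m15 ⊆ --1- [E]
E = {--1-, -0-0, 01-1, 10--}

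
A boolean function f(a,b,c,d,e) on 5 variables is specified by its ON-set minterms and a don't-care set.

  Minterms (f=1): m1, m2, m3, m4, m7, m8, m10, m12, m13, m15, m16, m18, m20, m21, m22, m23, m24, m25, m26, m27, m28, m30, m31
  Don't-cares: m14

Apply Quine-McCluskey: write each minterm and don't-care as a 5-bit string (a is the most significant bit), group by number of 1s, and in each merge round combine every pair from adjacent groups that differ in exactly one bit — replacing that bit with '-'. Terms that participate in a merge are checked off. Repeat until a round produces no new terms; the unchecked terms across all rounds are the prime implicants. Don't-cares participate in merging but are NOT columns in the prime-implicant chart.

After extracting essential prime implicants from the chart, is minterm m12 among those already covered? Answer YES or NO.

YES

Round 0: 00001✓ 00010✓ 00011✓ 00100✓ 00111✓ 01000✓ 01010✓ 01100✓ 01101✓ 01110✓ 01111✓ 10000✓ 10010✓ 10100✓ 10101✓ 10110✓ 10111✓ 11000✓ 11001✓ 11010✓ 11011✓ 11100✓ 11110✓ 11111✓
Round 1: -0010✓ -0100✓ -0111✓ -1000✓ -1010✓ -1100✓ -1110✓ -1111✓ 0-010✓ 0-100✓ 0-111✓ 00-11 000-1 0001- 01-00✓ 01-10✓ 010-0✓ 011-0✓ 011-1✓ 0110-✓ 0111-✓ 1-000✓ 1-010✓ 1-100✓ 1-110✓ 1-111✓ 10-00✓ 10-10✓ 100-0✓ 101-0✓ 101-1✓ 1010-✓ 1011-✓ 11-00✓ 11-10✓ 11-11✓ 110-0✓ 110-1✓ 1100-✓ 1101-✓ 111-0✓ 1111-✓
Round 2: --010 --100 --111 -1-00✓ -1-10✓ -10-0✓ -11-0✓ -111- 01--0✓ 011-- 1--00✓ 1--10✓ 1-0-0✓ 1-1-0✓ 1-11- 10--0✓ 101-- 11--0✓ 11-1- 110--
Round 3: -1--0 1---0
PIs = {--010, --100, --111, -1--0, -111-, 00-11, 000-1, 0001-, 011--, 1---0, 1-11-, 101--, 11-1-, 110--}
Coverage chart:
  m1: 000-1 ←essential
  m2: --010,0001-
  m3: 00-11,000-1,0001-
  m4: --100 ←essential
  m7: --111,00-11
  m8: -1--0 ←essential
  m10: --010,-1--0
  m12: --100,-1--0,011--
  m13: 011-- ←essential
  m15: --111,-111-,011--
  m16: 1---0 ←essential
  m18: --010,1---0
  m20: --100,1---0,101--
  m21: 101-- ←essential
  m22: 1---0,1-11-,101--
  m23: --111,1-11-,101--
  m24: -1--0,1---0,110--
  m25: 110-- ←essential
  m26: --010,-1--0,1---0,11-1-,110--
  m27: 11-1-,110--
  m28: --100,-1--0,1---0
  m30: -1--0,-111-,1---0,1-11-,11-1-
  m31: --111,-111-,1-11-,11-1-
Essential: --100, -1--0, 000-1, 011--, 1---0, 101--, 110--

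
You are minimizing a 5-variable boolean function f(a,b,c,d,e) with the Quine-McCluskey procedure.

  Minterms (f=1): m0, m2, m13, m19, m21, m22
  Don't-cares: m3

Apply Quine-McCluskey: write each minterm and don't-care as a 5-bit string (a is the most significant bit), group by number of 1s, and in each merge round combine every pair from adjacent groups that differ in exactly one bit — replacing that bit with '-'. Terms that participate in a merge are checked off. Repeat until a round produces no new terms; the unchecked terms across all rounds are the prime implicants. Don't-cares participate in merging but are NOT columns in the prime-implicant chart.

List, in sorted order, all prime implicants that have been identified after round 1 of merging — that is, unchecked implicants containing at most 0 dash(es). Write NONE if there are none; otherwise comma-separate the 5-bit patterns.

Round 0: 00000✓ 00010✓ 00011✓ 01101 10011✓ 10101 10110
Round 1: -0011 000-0 0001-
PIs = {-0011, 000-0, 0001-, 01101, 10101, 10110}

01101, 10101, 10110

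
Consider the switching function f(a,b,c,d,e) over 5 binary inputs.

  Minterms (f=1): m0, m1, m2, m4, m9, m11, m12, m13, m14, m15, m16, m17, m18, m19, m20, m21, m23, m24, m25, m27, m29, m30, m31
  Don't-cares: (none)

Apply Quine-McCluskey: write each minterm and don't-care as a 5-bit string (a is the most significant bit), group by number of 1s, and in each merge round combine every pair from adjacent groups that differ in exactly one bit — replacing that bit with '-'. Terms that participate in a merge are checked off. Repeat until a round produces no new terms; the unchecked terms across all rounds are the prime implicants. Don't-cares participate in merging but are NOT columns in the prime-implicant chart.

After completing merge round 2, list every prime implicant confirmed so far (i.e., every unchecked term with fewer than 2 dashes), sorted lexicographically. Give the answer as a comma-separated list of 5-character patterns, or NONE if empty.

size-2^0 implicants → 00000(✓)  00001(✓)  00010(✓)  00100(✓)  01001(✓)  01011(✓)  01100(✓)  01101(✓)  01110(✓)  01111(✓)  10000(✓)  10001(✓)  10010(✓)  10011(✓)  10100(✓)  10101(✓)  10111(✓)  11000(✓)  11001(✓)  11011(✓)  11101(✓)  11110(✓)  11111(✓)
size-2^1 implicants → -0000(✓)  -0001(✓)  -0010(✓)  -0100(✓)  -1001(✓)  -1011(✓)  -1101(✓)  -1110(✓)  -1111(✓)  0-001(✓)  0-100  00-00(✓)  000-0(✓)  0000-(✓)  01-01(✓)  01-11(✓)  010-1(✓)  011-0(✓)  011-1(✓)  0110-(✓)  0111-(✓)  1-000(✓)  1-001(✓)  1-011(✓)  1-101(✓)  1-111(✓)  10-00(✓)  10-01(✓)  10-11(✓)  100-0(✓)  100-1(✓)  1000-(✓)  1001-(✓)  101-1(✓)  1010-(✓)  11-01(✓)  11-11(✓)  110-1(✓)  1100-(✓)  111-1(✓)  1111-(✓)
size-2^2 implicants → --001  -0-00  -00-0  -000-  -1-01(✓)  -1-11(✓)  -10-1(✓)  -11-1(✓)  -111-  01--1(✓)  011--  1--01(✓)  1--11(✓)  1-0-1(✓)  1-00-  1-1-1(✓)  10--1(✓)  10-0-  100--  11--1(✓)
size-2^3 implicants → -1--1  1---1
Unchecked terms (primes): --001, -0-00, -00-0, -000-, -1--1, -111-, 0-100, 011--, 1---1, 1-00-, 10-0-, 100--

0-100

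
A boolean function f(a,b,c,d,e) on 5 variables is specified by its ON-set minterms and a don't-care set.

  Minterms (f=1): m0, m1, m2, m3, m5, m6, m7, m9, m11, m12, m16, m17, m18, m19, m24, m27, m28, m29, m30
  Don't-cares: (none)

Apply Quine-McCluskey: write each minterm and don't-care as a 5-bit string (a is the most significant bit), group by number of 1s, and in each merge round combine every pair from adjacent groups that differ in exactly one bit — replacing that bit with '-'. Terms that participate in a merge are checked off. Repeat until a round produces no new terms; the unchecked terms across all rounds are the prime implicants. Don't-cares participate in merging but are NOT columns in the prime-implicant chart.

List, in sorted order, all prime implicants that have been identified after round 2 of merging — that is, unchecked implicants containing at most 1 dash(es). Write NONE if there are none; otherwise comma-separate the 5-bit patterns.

[col 0] 00000*, 00001*, 00010*, 00011*, 00101*, 00110*, 00111*, 01001*, 01011*, 01100*, 10000*, 10001*, 10010*, 10011*, 11000*, 11011*, 11100*, 11101*, 11110*
[col 1] -0000*, -0001*, -0010*, -0011*, -1011*, -1100, 0-001*, 0-011*, 00-01*, 00-10*, 00-11*, 000-0*, 000-1*, 0000-*, 0001-*, 001-1*, 0011-*, 010-1*, 1-000, 1-011*, 100-0*, 100-1*, 1000-*, 1001-*, 11-00, 111-0, 1110-
[col 2] --011, -00-0*, -00-1*, -000-*, -001-*, 0-0-1, 00--1, 00-1-, 000--*, 100--*
[col 3] -00--
Prime implicants: --011, -00--, -1100, 0-0-1, 00--1, 00-1-, 1-000, 11-00, 111-0, 1110-

-1100, 1-000, 11-00, 111-0, 1110-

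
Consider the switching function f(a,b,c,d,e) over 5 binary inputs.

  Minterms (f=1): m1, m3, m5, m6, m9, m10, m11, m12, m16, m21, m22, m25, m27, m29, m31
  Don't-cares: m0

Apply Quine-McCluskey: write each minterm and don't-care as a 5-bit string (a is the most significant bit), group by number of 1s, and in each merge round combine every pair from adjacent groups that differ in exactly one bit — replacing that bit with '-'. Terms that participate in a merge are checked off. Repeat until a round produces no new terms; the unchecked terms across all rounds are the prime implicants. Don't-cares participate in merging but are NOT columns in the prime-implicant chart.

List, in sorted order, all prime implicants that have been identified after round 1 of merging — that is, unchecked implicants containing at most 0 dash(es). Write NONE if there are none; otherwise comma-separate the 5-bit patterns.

01100

size-2^0 implicants → 00000(✓)  00001(✓)  00011(✓)  00101(✓)  00110(✓)  01001(✓)  01010(✓)  01011(✓)  01100  10000(✓)  10101(✓)  10110(✓)  11001(✓)  11011(✓)  11101(✓)  11111(✓)
size-2^1 implicants → -0000  -0101  -0110  -1001(✓)  -1011(✓)  0-001(✓)  0-011(✓)  00-01  000-1(✓)  0000-  010-1(✓)  0101-  1-101  11-01(✓)  11-11(✓)  110-1(✓)  111-1(✓)
size-2^2 implicants → -10-1  0-0-1  11--1
Unchecked terms (primes): -0000, -0101, -0110, -10-1, 0-0-1, 00-01, 0000-, 0101-, 01100, 1-101, 11--1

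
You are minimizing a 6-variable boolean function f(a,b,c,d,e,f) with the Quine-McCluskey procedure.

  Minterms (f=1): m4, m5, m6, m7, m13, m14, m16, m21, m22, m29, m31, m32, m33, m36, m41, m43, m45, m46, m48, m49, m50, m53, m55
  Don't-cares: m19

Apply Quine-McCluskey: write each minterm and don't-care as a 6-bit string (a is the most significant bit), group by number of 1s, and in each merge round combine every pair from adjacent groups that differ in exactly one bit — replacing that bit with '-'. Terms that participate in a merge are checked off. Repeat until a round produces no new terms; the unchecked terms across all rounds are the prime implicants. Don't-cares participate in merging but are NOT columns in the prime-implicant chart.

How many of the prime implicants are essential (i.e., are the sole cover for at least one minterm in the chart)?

8

Round 0: 000100✓ 000101✓ 000110✓ 000111✓ 001101✓ 001110✓ 010000✓ 010011 010101✓ 010110✓ 011101✓ 011111✓ 100000✓ 100001✓ 100100✓ 101001✓ 101011✓ 101101✓ 101110✓ 110000✓ 110001✓ 110010✓ 110101✓ 110111✓
Round 1: -00100 -01101 -01110 -10000 -10101 0-0101✓ 0-0110 0-1101✓ 00-101✓ 00-110 0001-0✓ 0001-1✓ 00010-✓ 00011-✓ 01-101✓ 0111-1 1-0000✓ 1-0001✓ 10-001 100-00 10000-✓ 101-01 1010-1 110-01 1100-0 11000-✓ 1101-1
Round 2: 0--101 0001-- 1-000-
PIs = {-00100, -01101, -01110, -10000, -10101, 0--101, 0-0110, 00-110, 0001--, 010011, 0111-1, 1-000-, 10-001, 100-00, 101-01, 1010-1, 110-01, 1100-0, 1101-1}
Coverage chart:
  m4: -00100,0001--
  m5: 0--101,0001--
  m6: 0-0110,00-110,0001--
  m7: 0001-- ←essential
  m13: -01101,0--101
  m14: -01110,00-110
  m16: -10000 ←essential
  m21: -10101,0--101
  m22: 0-0110 ←essential
  m29: 0--101,0111-1
  m31: 0111-1 ←essential
  m32: 1-000-,100-00
  m33: 1-000-,10-001
  m36: -00100,100-00
  m41: 10-001,101-01,1010-1
  m43: 1010-1 ←essential
  m45: -01101,101-01
  m46: -01110 ←essential
  m48: -10000,1-000-,1100-0
  m49: 1-000-,110-01
  m50: 1100-0 ←essential
  m53: -10101,110-01,1101-1
  m55: 1101-1 ←essential
Essential: -01110, -10000, 0-0110, 0001--, 0111-1, 1010-1, 1100-0, 1101-1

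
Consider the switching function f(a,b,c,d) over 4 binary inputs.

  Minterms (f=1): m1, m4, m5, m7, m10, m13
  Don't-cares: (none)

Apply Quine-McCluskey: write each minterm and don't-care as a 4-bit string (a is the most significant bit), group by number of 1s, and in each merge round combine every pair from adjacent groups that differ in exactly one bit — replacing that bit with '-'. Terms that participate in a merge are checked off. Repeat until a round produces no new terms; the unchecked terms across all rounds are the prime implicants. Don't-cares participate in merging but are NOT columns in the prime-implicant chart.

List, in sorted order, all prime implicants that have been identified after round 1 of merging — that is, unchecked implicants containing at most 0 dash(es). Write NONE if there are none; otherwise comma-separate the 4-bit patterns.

1010

[col 0] 0001*, 0100*, 0101*, 0111*, 1010, 1101*
[col 1] -101, 0-01, 01-1, 010-
Prime implicants: -101, 0-01, 01-1, 010-, 1010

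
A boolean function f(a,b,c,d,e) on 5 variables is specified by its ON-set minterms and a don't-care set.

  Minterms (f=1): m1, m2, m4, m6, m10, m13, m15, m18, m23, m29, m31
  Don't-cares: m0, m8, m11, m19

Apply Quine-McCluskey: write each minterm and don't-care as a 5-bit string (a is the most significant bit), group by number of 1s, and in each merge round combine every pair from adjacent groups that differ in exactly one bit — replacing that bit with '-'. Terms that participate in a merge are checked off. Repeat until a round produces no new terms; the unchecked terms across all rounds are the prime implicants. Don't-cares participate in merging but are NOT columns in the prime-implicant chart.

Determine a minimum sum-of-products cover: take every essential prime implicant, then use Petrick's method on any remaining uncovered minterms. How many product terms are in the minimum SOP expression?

6

[col 0] 00000*, 00001*, 00010*, 00100*, 00110*, 01000*, 01010*, 01011*, 01101*, 01111*, 10010*, 10011*, 10111*, 11101*, 11111*
[col 1] -0010, -1101*, -1111*, 0-000*, 0-010*, 00-00*, 00-10*, 000-0*, 0000-, 001-0*, 01-11, 010-0*, 0101-, 011-1*, 1-111, 10-11, 1001-, 111-1*
[col 2] -11-1, 0-0-0, 00--0
Prime implicants: -0010, -11-1, 0-0-0, 00--0, 0000-, 01-11, 0101-, 1-111, 10-11, 1001-
PI chart (minterm → PIs covering it):
  1 | 0000-  (sole → essential)
  2 | -0010,0-0-0,00--0
  4 | 00--0  (sole → essential)
  6 | 00--0  (sole → essential)
  10 | 0-0-0,0101-
  13 | -11-1  (sole → essential)
  15 | -11-1,01-11
  18 | -0010,1001-
  23 | 1-111,10-11
  29 | -11-1  (sole → essential)
  31 | -11-1,1-111
Essential prime implicants: -11-1, 00--0, 0000-
Petrick residual → -0010, 0-0-0, 1-111
Minimum SOP uses 6 PIs: b'c'de' + bce + a'c'e' + a'b'e' + a'b'c'd' + acde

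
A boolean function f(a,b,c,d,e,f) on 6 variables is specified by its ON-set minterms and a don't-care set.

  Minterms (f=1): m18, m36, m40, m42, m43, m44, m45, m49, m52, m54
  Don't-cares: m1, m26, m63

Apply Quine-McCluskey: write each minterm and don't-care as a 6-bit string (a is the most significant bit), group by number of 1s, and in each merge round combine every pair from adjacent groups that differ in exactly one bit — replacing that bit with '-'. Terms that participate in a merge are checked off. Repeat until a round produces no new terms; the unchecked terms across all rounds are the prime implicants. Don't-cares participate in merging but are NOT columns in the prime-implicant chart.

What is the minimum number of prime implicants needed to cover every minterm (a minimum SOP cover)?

Round 0: 000001 010010✓ 011010✓ 100100✓ 101000✓ 101010✓ 101011✓ 101100✓ 101101✓ 110001 110100✓ 110110✓ 111111
Round 1: 01-010 1-0100 10-100 101-00 1010-0 10101- 10110- 1101-0
PIs = {000001, 01-010, 1-0100, 10-100, 101-00, 1010-0, 10101-, 10110-, 110001, 1101-0, 111111}
Coverage chart:
  m18: 01-010 ←essential
  m36: 1-0100,10-100
  m40: 101-00,1010-0
  m42: 1010-0,10101-
  m43: 10101- ←essential
  m44: 10-100,101-00,10110-
  m45: 10110- ←essential
  m49: 110001 ←essential
  m52: 1-0100,1101-0
  m54: 1101-0 ←essential
Essential: 01-010, 10101-, 10110-, 110001, 1101-0
Petrick residual → 1-0100, 101-00
Min cover (7 terms): a'bd'ef' + ac'de'f' + ab'ce'f' + ab'cd'e + ab'cde' + abc'd'e'f + abc'df'

7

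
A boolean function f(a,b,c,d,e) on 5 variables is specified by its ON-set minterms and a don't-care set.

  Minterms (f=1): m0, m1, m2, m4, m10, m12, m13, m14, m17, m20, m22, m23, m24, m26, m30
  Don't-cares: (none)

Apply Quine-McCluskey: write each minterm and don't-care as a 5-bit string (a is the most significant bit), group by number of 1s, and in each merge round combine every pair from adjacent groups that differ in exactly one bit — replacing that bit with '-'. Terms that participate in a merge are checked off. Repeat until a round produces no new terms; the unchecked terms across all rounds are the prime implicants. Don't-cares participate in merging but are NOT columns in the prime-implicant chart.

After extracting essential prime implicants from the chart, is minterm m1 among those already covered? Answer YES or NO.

YES

Round 0: 00000✓ 00001✓ 00010✓ 00100✓ 01010✓ 01100✓ 01101✓ 01110✓ 10001✓ 10100✓ 10110✓ 10111✓ 11000✓ 11010✓ 11110✓
Round 1: -0001 -0100 -1010✓ -1110✓ 0-010 0-100 00-00 000-0 0000- 01-10✓ 011-0 0110- 1-110 101-0 1011- 11-10✓ 110-0
Round 2: -1-10
PIs = {-0001, -0100, -1-10, 0-010, 0-100, 00-00, 000-0, 0000-, 011-0, 0110-, 1-110, 101-0, 1011-, 110-0}
Coverage chart:
  m0: 00-00,000-0,0000-
  m1: -0001,0000-
  m2: 0-010,000-0
  m4: -0100,0-100,00-00
  m10: -1-10,0-010
  m12: 0-100,011-0,0110-
  m13: 0110- ←essential
  m14: -1-10,011-0
  m17: -0001 ←essential
  m20: -0100,101-0
  m22: 1-110,101-0,1011-
  m23: 1011- ←essential
  m24: 110-0 ←essential
  m26: -1-10,110-0
  m30: -1-10,1-110
Essential: -0001, 0110-, 1011-, 110-0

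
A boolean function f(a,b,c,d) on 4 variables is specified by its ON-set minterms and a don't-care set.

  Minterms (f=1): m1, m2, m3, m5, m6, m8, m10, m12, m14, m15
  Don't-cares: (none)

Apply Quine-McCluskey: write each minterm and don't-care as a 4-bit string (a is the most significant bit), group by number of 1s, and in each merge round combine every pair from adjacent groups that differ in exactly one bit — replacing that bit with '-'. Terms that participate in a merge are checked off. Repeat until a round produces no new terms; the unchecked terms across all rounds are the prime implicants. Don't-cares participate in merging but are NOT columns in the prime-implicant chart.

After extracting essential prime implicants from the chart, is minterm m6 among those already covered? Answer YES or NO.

size-2^0 implicants → 0001(✓)  0010(✓)  0011(✓)  0101(✓)  0110(✓)  1000(✓)  1010(✓)  1100(✓)  1110(✓)  1111(✓)
size-2^1 implicants → -010(✓)  -110(✓)  0-01  0-10(✓)  00-1  001-  1-00(✓)  1-10(✓)  10-0(✓)  11-0(✓)  111-
size-2^2 implicants → --10  1--0
Unchecked terms (primes): --10, 0-01, 00-1, 001-, 1--0, 111-
Minterm coverage:
  m1 ⊆ 0-01,00-1
  m2 ⊆ --10,001-
  m3 ⊆ 00-1,001-
  m5 ⊆ 0-01 [E]
  m6 ⊆ --10 [E]
  m8 ⊆ 1--0 [E]
  m10 ⊆ --10,1--0
  m12 ⊆ 1--0 [E]
  m14 ⊆ --10,1--0,111-
  m15 ⊆ 111- [E]
E = {--10, 0-01, 1--0, 111-}

YES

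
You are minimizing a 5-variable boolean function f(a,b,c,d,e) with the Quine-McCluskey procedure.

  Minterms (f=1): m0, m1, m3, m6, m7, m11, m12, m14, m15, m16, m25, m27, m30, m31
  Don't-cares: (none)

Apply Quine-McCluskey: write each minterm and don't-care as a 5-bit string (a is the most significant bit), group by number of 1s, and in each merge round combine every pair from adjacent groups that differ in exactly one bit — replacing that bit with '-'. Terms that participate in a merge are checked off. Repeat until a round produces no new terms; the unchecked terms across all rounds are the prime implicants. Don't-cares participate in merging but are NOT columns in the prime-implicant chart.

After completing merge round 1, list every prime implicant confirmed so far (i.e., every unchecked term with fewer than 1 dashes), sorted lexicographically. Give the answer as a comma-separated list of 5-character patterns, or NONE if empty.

size-2^0 implicants → 00000(✓)  00001(✓)  00011(✓)  00110(✓)  00111(✓)  01011(✓)  01100(✓)  01110(✓)  01111(✓)  10000(✓)  11001(✓)  11011(✓)  11110(✓)  11111(✓)
size-2^1 implicants → -0000  -1011(✓)  -1110(✓)  -1111(✓)  0-011(✓)  0-110(✓)  0-111(✓)  00-11(✓)  000-1  0000-  0011-(✓)  01-11(✓)  011-0  0111-(✓)  11-11(✓)  110-1  1111-(✓)
size-2^2 implicants → -1-11  -111-  0--11  0-11-
Unchecked terms (primes): -0000, -1-11, -111-, 0--11, 0-11-, 000-1, 0000-, 011-0, 110-1

NONE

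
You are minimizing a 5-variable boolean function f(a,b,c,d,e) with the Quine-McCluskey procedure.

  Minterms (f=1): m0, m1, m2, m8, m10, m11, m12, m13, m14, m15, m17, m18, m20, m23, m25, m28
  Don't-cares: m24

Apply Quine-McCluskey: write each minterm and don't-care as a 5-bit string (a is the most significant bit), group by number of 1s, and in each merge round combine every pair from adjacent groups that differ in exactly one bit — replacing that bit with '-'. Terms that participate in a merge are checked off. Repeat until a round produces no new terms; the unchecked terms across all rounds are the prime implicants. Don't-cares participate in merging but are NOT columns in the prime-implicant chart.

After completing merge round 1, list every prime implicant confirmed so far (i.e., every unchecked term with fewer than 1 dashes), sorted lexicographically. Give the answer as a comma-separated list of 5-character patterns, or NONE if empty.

Round 0: 00000✓ 00001✓ 00010✓ 01000✓ 01010✓ 01011✓ 01100✓ 01101✓ 01110✓ 01111✓ 10001✓ 10010✓ 10100✓ 10111 11000✓ 11001✓ 11100✓
Round 1: -0001 -0010 -1000✓ -1100✓ 0-000✓ 0-010✓ 000-0✓ 0000- 01-00✓ 01-10✓ 01-11✓ 010-0✓ 0101-✓ 011-0✓ 011-1✓ 0110-✓ 0111-✓ 1-001 1-100 11-00✓ 1100-
Round 2: -1-00 0-0-0 01--0 01-1- 011--
PIs = {-0001, -0010, -1-00, 0-0-0, 0000-, 01--0, 01-1-, 011--, 1-001, 1-100, 10111, 1100-}

10111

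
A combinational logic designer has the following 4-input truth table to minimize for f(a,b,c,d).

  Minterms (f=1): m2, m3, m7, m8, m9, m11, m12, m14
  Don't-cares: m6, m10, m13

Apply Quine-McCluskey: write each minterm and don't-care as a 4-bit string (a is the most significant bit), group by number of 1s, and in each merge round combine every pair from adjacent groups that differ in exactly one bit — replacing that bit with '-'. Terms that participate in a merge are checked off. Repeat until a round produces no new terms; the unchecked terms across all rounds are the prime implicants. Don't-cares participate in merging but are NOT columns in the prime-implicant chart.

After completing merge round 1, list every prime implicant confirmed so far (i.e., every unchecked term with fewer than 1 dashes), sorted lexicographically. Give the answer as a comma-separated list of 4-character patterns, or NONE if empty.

Round 0: 0010✓ 0011✓ 0110✓ 0111✓ 1000✓ 1001✓ 1010✓ 1011✓ 1100✓ 1101✓ 1110✓
Round 1: -010✓ -011✓ -110✓ 0-10✓ 0-11✓ 001-✓ 011-✓ 1-00✓ 1-01✓ 1-10✓ 10-0✓ 10-1✓ 100-✓ 101-✓ 11-0✓ 110-✓
Round 2: --10 -01- 0-1- 1--0 1-0- 10--
PIs = {--10, -01-, 0-1-, 1--0, 1-0-, 10--}

NONE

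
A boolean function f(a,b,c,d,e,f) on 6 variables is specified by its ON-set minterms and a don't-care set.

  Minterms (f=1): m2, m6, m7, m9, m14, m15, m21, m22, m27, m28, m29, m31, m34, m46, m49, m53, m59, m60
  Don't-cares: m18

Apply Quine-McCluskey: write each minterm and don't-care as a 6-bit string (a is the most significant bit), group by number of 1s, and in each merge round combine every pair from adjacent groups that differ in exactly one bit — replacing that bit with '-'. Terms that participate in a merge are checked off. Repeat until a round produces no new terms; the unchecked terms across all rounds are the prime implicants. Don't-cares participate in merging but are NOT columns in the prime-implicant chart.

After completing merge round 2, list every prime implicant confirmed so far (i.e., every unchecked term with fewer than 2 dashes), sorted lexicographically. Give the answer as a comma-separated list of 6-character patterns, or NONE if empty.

[col 0] 000010*, 000110*, 000111*, 001001, 001110*, 001111*, 010010*, 010101*, 010110*, 011011*, 011100*, 011101*, 011111*, 100010*, 101110*, 110001*, 110101*, 111011*, 111100*
[col 1] -00010, -01110, -10101, -11011, -11100, 0-0010*, 0-0110*, 0-1111, 00-110*, 00-111*, 000-10*, 00011-*, 00111-*, 01-101, 010-10*, 011-11, 0111-1, 01110-, 110-01
[col 2] 0-0-10, 00-11-
Prime implicants: -00010, -01110, -10101, -11011, -11100, 0-0-10, 0-1111, 00-11-, 001001, 01-101, 011-11, 0111-1, 01110-, 110-01

-00010, -01110, -10101, -11011, -11100, 0-1111, 001001, 01-101, 011-11, 0111-1, 01110-, 110-01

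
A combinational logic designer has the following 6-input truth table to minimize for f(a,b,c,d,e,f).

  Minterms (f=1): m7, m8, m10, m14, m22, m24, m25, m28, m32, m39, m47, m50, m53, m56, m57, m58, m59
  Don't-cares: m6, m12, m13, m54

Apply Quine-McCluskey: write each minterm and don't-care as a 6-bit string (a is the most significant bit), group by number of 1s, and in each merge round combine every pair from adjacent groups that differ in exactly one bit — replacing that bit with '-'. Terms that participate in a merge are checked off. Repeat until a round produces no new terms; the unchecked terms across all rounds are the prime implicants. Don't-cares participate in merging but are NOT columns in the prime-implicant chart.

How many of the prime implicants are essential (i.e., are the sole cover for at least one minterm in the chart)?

Round 0: 000110✓ 000111✓ 001000✓ 001010✓ 001100✓ 001101✓ 001110✓ 010110✓ 011000✓ 011001✓ 011100✓ 100000 100111✓ 101111✓ 110010✓ 110101 110110✓ 111000✓ 111001✓ 111010✓ 111011✓
Round 1: -00111 -10110 -11000✓ -11001✓ 0-0110 0-1000✓ 0-1100✓ 00-110 00011- 001-00✓ 001-10✓ 0010-0✓ 0011-0✓ 00110- 011-00✓ 01100-✓ 10-111 11-010 110-10 1110-0✓ 1110-1✓ 11100-✓ 11101-✓
Round 2: -1100- 0-1-00 001--0 1110--
PIs = {-00111, -10110, -1100-, 0-0110, 0-1-00, 00-110, 00011-, 001--0, 00110-, 10-111, 100000, 11-010, 110-10, 110101, 1110--}
Coverage chart:
  m7: -00111,00011-
  m8: 0-1-00,001--0
  m10: 001--0 ←essential
  m14: 00-110,001--0
  m22: -10110,0-0110
  m24: -1100-,0-1-00
  m25: -1100- ←essential
  m28: 0-1-00 ←essential
  m32: 100000 ←essential
  m39: -00111,10-111
  m47: 10-111 ←essential
  m50: 11-010,110-10
  m53: 110101 ←essential
  m56: -1100-,1110--
  m57: -1100-,1110--
  m58: 11-010,1110--
  m59: 1110-- ←essential
Essential: -1100-, 0-1-00, 001--0, 10-111, 100000, 110101, 1110--

7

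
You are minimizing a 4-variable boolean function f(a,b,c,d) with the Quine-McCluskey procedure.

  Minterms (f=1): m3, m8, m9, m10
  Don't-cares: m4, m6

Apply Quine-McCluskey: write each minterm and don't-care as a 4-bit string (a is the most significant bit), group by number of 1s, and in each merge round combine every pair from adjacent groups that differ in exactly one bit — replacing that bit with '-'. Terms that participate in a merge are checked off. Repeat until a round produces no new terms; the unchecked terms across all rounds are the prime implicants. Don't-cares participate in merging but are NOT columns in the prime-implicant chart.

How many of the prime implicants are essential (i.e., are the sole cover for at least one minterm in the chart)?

Round 0: 0011 0100✓ 0110✓ 1000✓ 1001✓ 1010✓
Round 1: 01-0 10-0 100-
PIs = {0011, 01-0, 10-0, 100-}
Coverage chart:
  m3: 0011 ←essential
  m8: 10-0,100-
  m9: 100- ←essential
  m10: 10-0 ←essential
Essential: 0011, 10-0, 100-

3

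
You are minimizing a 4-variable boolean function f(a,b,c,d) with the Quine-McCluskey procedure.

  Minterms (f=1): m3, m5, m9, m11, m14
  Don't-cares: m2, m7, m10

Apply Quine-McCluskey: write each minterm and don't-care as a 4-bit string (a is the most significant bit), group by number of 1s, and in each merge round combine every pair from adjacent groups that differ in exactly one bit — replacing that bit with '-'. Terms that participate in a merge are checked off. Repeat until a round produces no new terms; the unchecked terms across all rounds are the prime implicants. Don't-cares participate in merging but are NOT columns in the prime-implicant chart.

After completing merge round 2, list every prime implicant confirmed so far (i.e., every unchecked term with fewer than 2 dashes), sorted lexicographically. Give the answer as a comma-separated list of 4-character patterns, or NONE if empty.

[col 0] 0010*, 0011*, 0101*, 0111*, 1001*, 1010*, 1011*, 1110*
[col 1] -010*, -011*, 0-11, 001-*, 01-1, 1-10, 10-1, 101-*
[col 2] -01-
Prime implicants: -01-, 0-11, 01-1, 1-10, 10-1

0-11, 01-1, 1-10, 10-1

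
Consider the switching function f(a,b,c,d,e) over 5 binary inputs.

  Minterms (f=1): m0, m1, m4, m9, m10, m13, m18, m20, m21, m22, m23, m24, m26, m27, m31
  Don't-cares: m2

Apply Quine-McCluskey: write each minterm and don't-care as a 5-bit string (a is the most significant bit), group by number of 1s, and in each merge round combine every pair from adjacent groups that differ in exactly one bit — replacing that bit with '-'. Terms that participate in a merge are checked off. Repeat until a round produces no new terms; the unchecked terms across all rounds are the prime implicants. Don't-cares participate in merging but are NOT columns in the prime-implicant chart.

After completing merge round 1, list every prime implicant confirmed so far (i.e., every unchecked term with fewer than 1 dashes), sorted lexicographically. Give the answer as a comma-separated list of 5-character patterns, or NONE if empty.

Round 0: 00000✓ 00001✓ 00010✓ 00100✓ 01001✓ 01010✓ 01101✓ 10010✓ 10100✓ 10101✓ 10110✓ 10111✓ 11000✓ 11010✓ 11011✓ 11111✓
Round 1: -0010✓ -0100 -1010✓ 0-001 0-010✓ 00-00 000-0 0000- 01-01 1-010✓ 1-111 10-10 101-0✓ 101-1✓ 1010-✓ 1011-✓ 11-11 110-0 1101-
Round 2: --010 101--
PIs = {--010, -0100, 0-001, 00-00, 000-0, 0000-, 01-01, 1-111, 10-10, 101--, 11-11, 110-0, 1101-}

NONE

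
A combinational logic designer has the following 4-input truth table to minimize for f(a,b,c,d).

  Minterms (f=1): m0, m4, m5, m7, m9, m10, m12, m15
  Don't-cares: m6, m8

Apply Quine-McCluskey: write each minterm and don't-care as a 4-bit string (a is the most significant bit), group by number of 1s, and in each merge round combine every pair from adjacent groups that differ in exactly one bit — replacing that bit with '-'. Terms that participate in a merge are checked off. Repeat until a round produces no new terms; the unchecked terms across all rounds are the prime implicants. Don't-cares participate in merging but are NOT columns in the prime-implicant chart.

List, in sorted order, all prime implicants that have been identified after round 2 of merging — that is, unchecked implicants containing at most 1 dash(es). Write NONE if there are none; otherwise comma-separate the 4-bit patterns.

Round 0: 0000✓ 0100✓ 0101✓ 0110✓ 0111✓ 1000✓ 1001✓ 1010✓ 1100✓ 1111✓
Round 1: -000✓ -100✓ -111 0-00✓ 01-0✓ 01-1✓ 010-✓ 011-✓ 1-00✓ 10-0 100-
Round 2: --00 01--
PIs = {--00, -111, 01--, 10-0, 100-}

-111, 10-0, 100-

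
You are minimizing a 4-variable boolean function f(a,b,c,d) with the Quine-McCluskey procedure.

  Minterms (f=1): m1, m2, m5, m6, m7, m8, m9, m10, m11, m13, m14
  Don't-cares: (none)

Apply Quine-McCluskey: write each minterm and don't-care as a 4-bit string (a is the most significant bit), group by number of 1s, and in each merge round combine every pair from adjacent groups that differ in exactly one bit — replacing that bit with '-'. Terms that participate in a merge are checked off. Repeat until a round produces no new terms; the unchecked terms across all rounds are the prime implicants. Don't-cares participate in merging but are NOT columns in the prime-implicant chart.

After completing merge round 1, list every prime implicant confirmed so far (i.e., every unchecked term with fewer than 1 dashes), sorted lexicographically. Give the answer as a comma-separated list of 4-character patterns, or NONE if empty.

size-2^0 implicants → 0001(✓)  0010(✓)  0101(✓)  0110(✓)  0111(✓)  1000(✓)  1001(✓)  1010(✓)  1011(✓)  1101(✓)  1110(✓)
size-2^1 implicants → -001(✓)  -010(✓)  -101(✓)  -110(✓)  0-01(✓)  0-10(✓)  01-1  011-  1-01(✓)  1-10(✓)  10-0(✓)  10-1(✓)  100-(✓)  101-(✓)
size-2^2 implicants → --01  --10  10--
Unchecked terms (primes): --01, --10, 01-1, 011-, 10--

NONE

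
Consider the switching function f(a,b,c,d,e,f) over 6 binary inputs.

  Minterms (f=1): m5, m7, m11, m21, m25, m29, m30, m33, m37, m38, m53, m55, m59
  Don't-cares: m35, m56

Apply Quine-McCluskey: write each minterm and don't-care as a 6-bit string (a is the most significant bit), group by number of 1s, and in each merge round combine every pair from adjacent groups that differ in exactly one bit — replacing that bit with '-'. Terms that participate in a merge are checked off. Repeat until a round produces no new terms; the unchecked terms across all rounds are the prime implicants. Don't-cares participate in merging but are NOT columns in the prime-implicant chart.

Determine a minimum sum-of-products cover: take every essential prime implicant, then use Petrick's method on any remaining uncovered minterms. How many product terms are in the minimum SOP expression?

Round 0: 000101✓ 000111✓ 001011 010101✓ 011001✓ 011101✓ 011110 100001✓ 100011✓ 100101✓ 100110 110101✓ 110111✓ 111000 111011
Round 1: -00101✓ -10101✓ 0-0101✓ 0001-1 01-101 011-01 1-0101✓ 100-01 1000-1 1101-1
Round 2: --0101
PIs = {--0101, 0001-1, 001011, 01-101, 011-01, 011110, 100-01, 1000-1, 100110, 1101-1, 111000, 111011}
Coverage chart:
  m5: --0101,0001-1
  m7: 0001-1 ←essential
  m11: 001011 ←essential
  m21: --0101,01-101
  m25: 011-01 ←essential
  m29: 01-101,011-01
  m30: 011110 ←essential
  m33: 100-01,1000-1
  m37: --0101,100-01
  m38: 100110 ←essential
  m53: --0101,1101-1
  m55: 1101-1 ←essential
  m59: 111011 ←essential
Essential: 0001-1, 001011, 011-01, 011110, 100110, 1101-1, 111011
Petrick residual → --0101, 100-01
Min cover (9 terms): c'de'f + a'b'c'df + a'b'cd'ef + a'bce'f + a'bcdef' + ab'c'e'f + ab'c'def' + abc'df + abcd'ef

9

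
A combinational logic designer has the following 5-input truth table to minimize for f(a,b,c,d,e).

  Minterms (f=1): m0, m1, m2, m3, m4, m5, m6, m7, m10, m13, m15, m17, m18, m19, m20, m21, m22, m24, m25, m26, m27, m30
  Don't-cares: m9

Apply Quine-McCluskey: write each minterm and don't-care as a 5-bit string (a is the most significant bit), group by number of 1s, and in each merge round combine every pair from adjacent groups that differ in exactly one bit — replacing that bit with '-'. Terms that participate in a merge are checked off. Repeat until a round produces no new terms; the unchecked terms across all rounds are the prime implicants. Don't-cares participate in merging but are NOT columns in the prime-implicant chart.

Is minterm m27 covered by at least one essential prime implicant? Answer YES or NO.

YES

Round 0: 00000✓ 00001✓ 00010✓ 00011✓ 00100✓ 00101✓ 00110✓ 00111✓ 01001✓ 01010✓ 01101✓ 01111✓ 10001✓ 10010✓ 10011✓ 10100✓ 10101✓ 10110✓ 11000✓ 11001✓ 11010✓ 11011✓ 11110✓
Round 1: -0001✓ -0010✓ -0011✓ -0100✓ -0101✓ -0110✓ -1001✓ -1010✓ 0-001✓ 0-010✓ 0-101✓ 0-111✓ 00-00✓ 00-01✓ 00-10✓ 00-11✓ 000-0✓ 000-1✓ 0000-✓ 0001-✓ 001-0✓ 001-1✓ 0010-✓ 0011-✓ 01-01✓ 011-1✓ 1-001✓ 1-010✓ 1-011✓ 1-110✓ 10-01✓ 10-10✓ 100-1✓ 1001-✓ 101-0✓ 1010-✓ 11-10✓ 110-0✓ 110-1✓ 1100-✓ 1101-✓
Round 2: --001 --010 -0-01 -0-10 -00-1 -001- -01-0 -010- 0--01 0-1-1 00--0✓ 00--1✓ 00-0-✓ 00-1-✓ 000--✓ 001--✓ 1--10 1-0-1 1-01- 110--
Round 3: 00---
PIs = {--001, --010, -0-01, -0-10, -00-1, -001-, -01-0, -010-, 0--01, 0-1-1, 00---, 1--10, 1-0-1, 1-01-, 110--}
Coverage chart:
  m0: 00--- ←essential
  m1: --001,-0-01,-00-1,0--01,00---
  m2: --010,-0-10,-001-,00---
  m3: -00-1,-001-,00---
  m4: -01-0,-010-,00---
  m5: -0-01,-010-,0--01,0-1-1,00---
  m6: -0-10,-01-0,00---
  m7: 0-1-1,00---
  m10: --010 ←essential
  m13: 0--01,0-1-1
  m15: 0-1-1 ←essential
  m17: --001,-0-01,-00-1,1-0-1
  m18: --010,-0-10,-001-,1--10,1-01-
  m19: -00-1,-001-,1-0-1,1-01-
  m20: -01-0,-010-
  m21: -0-01,-010-
  m22: -0-10,-01-0,1--10
  m24: 110-- ←essential
  m25: --001,1-0-1,110--
  m26: --010,1--10,1-01-,110--
  m27: 1-0-1,1-01-,110--
  m30: 1--10 ←essential
Essential: --010, 0-1-1, 00---, 1--10, 110--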